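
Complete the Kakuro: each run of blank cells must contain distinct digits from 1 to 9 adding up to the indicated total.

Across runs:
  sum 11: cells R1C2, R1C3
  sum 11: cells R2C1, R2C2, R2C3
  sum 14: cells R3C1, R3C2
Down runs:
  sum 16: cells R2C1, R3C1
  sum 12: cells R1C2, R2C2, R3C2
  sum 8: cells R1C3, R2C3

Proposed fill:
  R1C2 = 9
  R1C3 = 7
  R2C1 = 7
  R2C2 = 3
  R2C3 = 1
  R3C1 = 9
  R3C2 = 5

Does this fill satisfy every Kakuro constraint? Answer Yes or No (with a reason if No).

No — the down run R1C2–R3C2 sums to 17, not 12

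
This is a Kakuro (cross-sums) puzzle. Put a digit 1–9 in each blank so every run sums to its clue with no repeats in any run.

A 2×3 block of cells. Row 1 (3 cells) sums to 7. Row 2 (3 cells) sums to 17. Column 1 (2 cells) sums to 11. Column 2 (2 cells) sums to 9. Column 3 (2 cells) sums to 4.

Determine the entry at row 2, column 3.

7 in 3 cells must be {1,2,4}; 4 in 2 cells must be {1,3}.
The 7 across and the 4 down share only 1, so (1,3) = 1.
(2,3) = 4 − 1 = 3 completes the 4 down.
Nothing is forced directly, so branch on (1,1), whose candidates are 2 or 4. If (1,1) = 4: that forces (1,2) = 2, after which (2,1) would have to be in {5,6,8,9} for the 17 across but in {7} for the 11 down — contradiction. So (1,1) = 2.
(1,2) = 7 − 3 = 4 completes the 7 across.
(2,1) = 11 − 2 = 9 completes the 11 down.
(2,2) = 17 − 12 = 5 completes the 17 across.

3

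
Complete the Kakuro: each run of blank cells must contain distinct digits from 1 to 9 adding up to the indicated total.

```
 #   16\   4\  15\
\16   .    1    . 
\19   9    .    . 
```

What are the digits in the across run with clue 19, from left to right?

9, 3, 7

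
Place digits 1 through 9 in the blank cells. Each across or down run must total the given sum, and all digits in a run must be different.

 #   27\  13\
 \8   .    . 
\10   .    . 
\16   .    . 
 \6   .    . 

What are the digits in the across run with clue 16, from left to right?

16 in 2 cells must be {7,9}.
Only 7 fits R3C2 under both its across sum 16 and down sum 13.
R3C1 = 16 − 7 = 9 completes the 16 across.

9 7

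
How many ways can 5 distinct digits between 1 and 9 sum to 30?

6

5 distinct digits from 1–9 sum between 15 and 35.
Enumerating: {1,5,7,8,9}, {2,4,7,8,9}, {2,5,6,8,9}, {3,4,6,8,9}, {3,5,6,7,9}, {4,5,6,7,8}.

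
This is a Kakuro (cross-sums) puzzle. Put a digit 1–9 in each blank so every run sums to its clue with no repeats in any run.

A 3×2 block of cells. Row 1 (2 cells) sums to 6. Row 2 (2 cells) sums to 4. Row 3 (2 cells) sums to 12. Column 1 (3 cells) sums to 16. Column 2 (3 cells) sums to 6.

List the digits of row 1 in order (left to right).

4 2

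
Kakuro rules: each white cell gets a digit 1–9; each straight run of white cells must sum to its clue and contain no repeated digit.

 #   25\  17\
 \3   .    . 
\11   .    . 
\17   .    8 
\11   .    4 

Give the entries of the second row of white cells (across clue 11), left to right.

8 3

3 in 2 cells must be {1,2}; 17 in 2 cells must be {8,9}.
R1C2 = 2: the only remaining digit allowed by both the 3 across and the 17 down.
R2C2 = 17 − 14 = 3 completes the 17 down.
R3C1 = 17 − 8 = 9 completes the 17 across.
R4C1 = 11 − 4 = 7 completes the 11 across.
R1C1 = 3 − 2 = 1 completes the 3 across.
R2C1 = 11 − 3 = 8 completes the 11 across.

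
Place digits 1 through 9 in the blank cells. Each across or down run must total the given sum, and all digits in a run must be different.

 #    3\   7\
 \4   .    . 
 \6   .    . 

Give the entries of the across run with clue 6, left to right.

2 4

4 in 2 cells must be {1,3}; 3 in 2 cells must be {1,2}.
The 4 across and the 3 down share only 1, so R1C1 = 1.
R1C2 = 4 − 1 = 3 completes the 4 across.
R2C1 = 3 − 1 = 2 completes the 3 down.
R2C2 = 6 − 2 = 4 completes the 6 across.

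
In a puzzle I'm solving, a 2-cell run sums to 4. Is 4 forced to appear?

No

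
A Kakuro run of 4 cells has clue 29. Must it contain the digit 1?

The only way to make 29 from 4 distinct digits is {5,7,8,9}, which does not contain 1.

No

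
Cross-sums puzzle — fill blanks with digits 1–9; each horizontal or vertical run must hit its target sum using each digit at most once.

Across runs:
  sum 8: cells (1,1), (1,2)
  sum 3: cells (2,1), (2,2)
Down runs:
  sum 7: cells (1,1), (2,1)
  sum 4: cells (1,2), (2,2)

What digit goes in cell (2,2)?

3 in 2 cells must be {1,2}; 4 in 2 cells must be {1,3}.
The 3 across and the 4 down share only 1, so (2,2) = 1.
(1,2) = 4 − 1 = 3 completes the 4 down.
(2,1) = 3 − 1 = 2 completes the 3 across.
(1,1) = 8 − 3 = 5 completes the 8 across.

1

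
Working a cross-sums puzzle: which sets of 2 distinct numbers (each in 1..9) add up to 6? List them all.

{1,5}; {2,4}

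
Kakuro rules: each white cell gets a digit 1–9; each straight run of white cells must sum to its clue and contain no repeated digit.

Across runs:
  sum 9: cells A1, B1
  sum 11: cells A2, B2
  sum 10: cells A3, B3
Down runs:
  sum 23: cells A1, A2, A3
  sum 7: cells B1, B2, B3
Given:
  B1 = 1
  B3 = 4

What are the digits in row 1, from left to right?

23 in 3 cells must be {6,8,9}; 7 in 3 cells must be {1,2,4}.
A1 = 9 − 1 = 8 completes the 9 across.
B2 = 7 − 5 = 2 completes the 7 down.
A3 = 10 − 4 = 6 completes the 10 across.
A2 = 11 − 2 = 9 completes the 11 across.

8 1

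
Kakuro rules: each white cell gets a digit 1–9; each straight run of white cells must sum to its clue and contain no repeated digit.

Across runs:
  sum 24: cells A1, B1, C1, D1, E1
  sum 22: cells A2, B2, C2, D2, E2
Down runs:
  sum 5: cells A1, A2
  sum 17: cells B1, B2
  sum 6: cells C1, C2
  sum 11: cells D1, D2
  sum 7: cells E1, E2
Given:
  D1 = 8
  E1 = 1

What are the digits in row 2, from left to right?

17 in 2 cells must be {8,9}.
Given what's placed, B1 must be 9 to fit the 24 across and 17 down.
B2 = 17 − 9 = 8 completes the 17 down.
D2 = 11 − 8 = 3 completes the 11 down.
E2 = 7 − 1 = 6 completes the 7 down.
Nothing is forced directly, so branch on A2, whose candidates are 1 or 4. If A2 = 4: then A1 would have to be in {2,4} for the 24 across but in {1} for the 5 down — contradiction. So A2 = 1.
A1 = 5 − 1 = 4 completes the 5 down.
C1 = 24 − 22 = 2 completes the 24 across.
C2 = 22 − 18 = 4 completes the 22 across.

1, 8, 4, 3, 6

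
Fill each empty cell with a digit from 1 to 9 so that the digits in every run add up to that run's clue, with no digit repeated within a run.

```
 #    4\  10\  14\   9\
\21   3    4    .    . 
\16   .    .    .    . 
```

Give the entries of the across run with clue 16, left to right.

4 in 2 cells must be {1,3}.
R2C1 = 4 − 3 = 1 completes the 4 down.
R2C2 = 10 − 4 = 6 completes the 10 down.
Given what's placed, R2C3 must be 5 to fit the 16 across and 14 down.
R2C4 = 16 − 12 = 4 completes the 16 across.
R1C3 = 14 − 5 = 9 completes the 14 down.
R1C4 = 21 − 16 = 5 completes the 21 across.

1 6 5 4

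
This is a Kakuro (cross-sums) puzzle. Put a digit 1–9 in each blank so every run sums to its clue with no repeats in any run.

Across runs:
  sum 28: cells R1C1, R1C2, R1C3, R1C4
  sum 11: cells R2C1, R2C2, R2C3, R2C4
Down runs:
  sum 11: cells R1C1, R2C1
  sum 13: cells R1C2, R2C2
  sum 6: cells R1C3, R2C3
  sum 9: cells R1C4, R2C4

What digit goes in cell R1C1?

11 in 4 cells must be {1,2,3,5}.
Only 5 fits R2C2 under both its across sum 11 and down sum 13.
R1C2 = 13 − 5 = 8 completes the 13 down.
Nothing is forced directly, so branch on R2C1, whose candidates are 2 or 3. If R2C1 = 3: then R1C1 would have to be in {4,5,6,7,9} for the 28 across but in {8} for the 11 down — contradiction. So R2C1 = 2.
R1C1 = 11 − 2 = 9 completes the 11 down.

9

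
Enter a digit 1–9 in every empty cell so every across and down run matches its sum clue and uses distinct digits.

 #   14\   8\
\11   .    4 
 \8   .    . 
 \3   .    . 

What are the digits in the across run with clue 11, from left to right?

7 4

3 in 2 cells must be {1,2}.
R1C1 = 11 − 4 = 7 completes the 11 across.
Given what's placed, R3C2 must be 1 to fit the 3 across and 8 down.
R2C2 = 8 − 5 = 3 completes the 8 down.
R3C1 = 3 − 1 = 2 completes the 3 across.
R2C1 = 8 − 3 = 5 completes the 8 across.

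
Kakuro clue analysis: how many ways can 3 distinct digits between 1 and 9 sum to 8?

3 distinct digits from 1–9 sum between 6 and 24.
Enumerating: {1,2,5}, {1,3,4}.

2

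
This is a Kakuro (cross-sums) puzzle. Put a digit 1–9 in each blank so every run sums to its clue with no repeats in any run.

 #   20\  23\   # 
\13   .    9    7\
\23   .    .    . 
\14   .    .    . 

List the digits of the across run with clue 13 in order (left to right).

23 in 3 cells must be {6,8,9}.
R1C1 = 13 − 9 = 4 completes the 13 across.
Given what's placed, R2C1 must be 9 to fit the 23 across and 20 down.
R2C3 = 6: the only remaining digit allowed by both the 23 across and the 7 down.
R3C1 = 20 − 13 = 7 completes the 20 down.
Given what's placed, R3C2 must be 6 to fit the 14 across and 23 down.
R3C3 = 14 − 13 = 1 completes the 14 across.
R2C2 = 23 − 15 = 8 completes the 23 across.

4 9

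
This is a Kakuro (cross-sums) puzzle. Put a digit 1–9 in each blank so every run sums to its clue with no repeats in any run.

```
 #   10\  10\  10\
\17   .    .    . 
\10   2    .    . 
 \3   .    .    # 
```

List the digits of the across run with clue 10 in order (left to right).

2, 7, 1

3 in 2 cells must be {1,2}.
Given what's placed, R3C1 must be 1 to fit the 3 across and 10 down.
R3C2 = 3 − 1 = 2 completes the 3 across.
R1C1 = 10 − 3 = 7 completes the 10 down.
Given what's placed, R1C2 must be 1 to fit the 17 across and 10 down.
R1C3 = 17 − 8 = 9 completes the 17 across.
R2C2 = 10 − 3 = 7 completes the 10 down.
R2C3 = 10 − 9 = 1 completes the 10 across.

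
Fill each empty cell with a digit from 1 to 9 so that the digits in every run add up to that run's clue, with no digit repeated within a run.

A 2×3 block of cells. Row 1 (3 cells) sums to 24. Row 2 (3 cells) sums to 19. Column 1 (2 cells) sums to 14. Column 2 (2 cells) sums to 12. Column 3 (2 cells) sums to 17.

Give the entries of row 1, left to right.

24 in 3 cells must be {7,8,9}; 17 in 2 cells must be {8,9}.
Nothing is forced directly, so branch on (1,1), whose candidates are 8 or 9. If (1,1) = 9: that forces (1,3) = 8, (2,1) = 5, (2,2) = 8, after which (2,3) would have to be in {6} for the 19 across but in {9} for the 17 down — contradiction. So (1,1) = 8.
Given what's placed, (1,3) must be 9 to fit the 24 across and 17 down.
(2,1) = 14 − 8 = 6 completes the 14 down.
(2,3) = 17 − 9 = 8 completes the 17 down.
(1,2) = 24 − 17 = 7 completes the 24 across.
(2,2) = 19 − 14 = 5 completes the 19 across.

8 7 9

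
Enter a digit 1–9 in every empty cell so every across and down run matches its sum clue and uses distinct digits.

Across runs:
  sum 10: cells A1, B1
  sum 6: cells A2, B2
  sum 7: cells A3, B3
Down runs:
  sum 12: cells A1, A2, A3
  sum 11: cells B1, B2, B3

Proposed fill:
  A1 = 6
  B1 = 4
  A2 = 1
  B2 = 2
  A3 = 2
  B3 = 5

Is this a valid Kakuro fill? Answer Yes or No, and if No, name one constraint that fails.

No — the across run A2–B2 sums to 3, not 6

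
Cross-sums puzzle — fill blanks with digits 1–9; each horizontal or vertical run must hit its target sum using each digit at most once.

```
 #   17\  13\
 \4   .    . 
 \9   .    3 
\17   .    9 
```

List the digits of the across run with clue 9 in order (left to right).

4 in 2 cells must be {1,3}; 17 in 2 cells must be {8,9}.
R1C2 = 13 − 12 = 1 completes the 13 down.
R2C1 = 9 − 3 = 6 completes the 9 across.
R3C1 = 17 − 9 = 8 completes the 17 across.
R1C1 = 4 − 1 = 3 completes the 4 across.

6 3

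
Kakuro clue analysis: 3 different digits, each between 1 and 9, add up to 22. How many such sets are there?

3 distinct digits from 1–9 sum between 6 and 24.
Enumerating: {5,8,9}, {6,7,9}.

2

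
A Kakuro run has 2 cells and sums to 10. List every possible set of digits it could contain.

2 distinct digits from 1–9 sum between 3 and 17.

{1,9}; {2,8}; {3,7}; {4,6}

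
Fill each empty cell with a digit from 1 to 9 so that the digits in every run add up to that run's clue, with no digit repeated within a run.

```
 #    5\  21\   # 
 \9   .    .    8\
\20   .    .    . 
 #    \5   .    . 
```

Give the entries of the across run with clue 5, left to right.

4 1

The 5 across and the 21 down share only 4, so R3C2 = 4.
R3C3 = 5 − 4 = 1 completes the 5 across.
R1C2 = 8: the only remaining digit allowed by both the 9 across and the 21 down.
R2C2 = 21 − 12 = 9 completes the 21 down.
R2C3 = 8 − 1 = 7 completes the 8 down.
R1C1 = 9 − 8 = 1 completes the 9 across.
R2C1 = 20 − 16 = 4 completes the 20 across.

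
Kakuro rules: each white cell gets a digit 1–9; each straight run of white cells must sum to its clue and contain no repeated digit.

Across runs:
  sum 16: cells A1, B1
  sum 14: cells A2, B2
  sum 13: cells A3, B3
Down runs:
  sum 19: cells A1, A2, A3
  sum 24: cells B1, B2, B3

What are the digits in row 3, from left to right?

4, 9

16 in 2 cells must be {7,9}; 24 in 3 cells must be {7,8,9}.
Nothing is forced directly, so branch on A1, whose candidates are 7 or 9. If A1 = 7: that forces B1 = 9, B2 = 8, B3 = 7, after which A2 would have to be in {6} for the 14 across but in {3,4,8,9} for the 19 down — contradiction. So A1 = 9.
B1 = 16 − 9 = 7 completes the 16 across.
Nothing is forced directly, so branch on A2, whose candidates are 6 or 8. If A2 = 8: then B2 would have to be in {6} for the 14 across but in {8,9} for the 24 down — contradiction. So A2 = 6.
B2 = 14 − 6 = 8 completes the 14 across.
A3 = 19 − 15 = 4 completes the 19 down.
B3 = 13 − 4 = 9 completes the 13 across.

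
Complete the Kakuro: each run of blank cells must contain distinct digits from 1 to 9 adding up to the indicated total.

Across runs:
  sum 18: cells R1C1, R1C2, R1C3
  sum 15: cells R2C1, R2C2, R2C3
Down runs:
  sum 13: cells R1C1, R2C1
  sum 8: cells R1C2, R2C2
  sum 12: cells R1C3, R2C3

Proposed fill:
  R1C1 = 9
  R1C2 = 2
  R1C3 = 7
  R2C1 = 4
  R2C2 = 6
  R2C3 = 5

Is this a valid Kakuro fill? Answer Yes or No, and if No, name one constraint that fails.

Across: 9+2+7=18; 4+6+5=15. Down: 9+4=13; 2+6=8; 7+5=12. No digit repeats within any run.

Yes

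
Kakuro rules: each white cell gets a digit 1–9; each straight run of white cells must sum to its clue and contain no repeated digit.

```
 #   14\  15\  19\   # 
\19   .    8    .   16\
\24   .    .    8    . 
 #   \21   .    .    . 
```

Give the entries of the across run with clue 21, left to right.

16 in 2 cells must be {7,9}.
No cell is forced outright now. R2C1 can only be 5 or 6 or 9 (the digits allowed by both its 24 across and its 14 down). If R2C1 = 6: then R1C1 would have to be in {2,4,5,6,7,9} for the 19 across but in {8} for the 14 down — contradiction. If R2C1 = 9: that forces R1C1 = 5, R1C3 = 6, after which R2C4 would have to be in {1,2,3,4,5,6} for the 24 across but in {7,9} for the 16 down — contradiction. So R2C1 = 5.
R1C1 = 14 − 5 = 9 completes the 14 down.
R1C3 = 19 − 17 = 2 completes the 19 across.
R3C3 = 19 − 10 = 9 completes the 19 down.
Given what's placed, R3C4 must be 7 to fit the 21 across and 16 down.
R2C4 = 16 − 7 = 9 completes the 16 down.
R3C2 = 21 − 16 = 5 completes the 21 across.

5, 9, 7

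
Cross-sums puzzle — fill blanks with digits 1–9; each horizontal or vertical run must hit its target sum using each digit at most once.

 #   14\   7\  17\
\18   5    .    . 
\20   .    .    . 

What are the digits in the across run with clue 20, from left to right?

17 in 2 cells must be {8,9}.
Given what's placed, R1C3 must be 9 to fit the 18 across and 17 down.
R2C1 = 14 − 5 = 9 completes the 14 down.
R2C3 = 17 − 9 = 8 completes the 17 down.
R1C2 = 18 − 14 = 4 completes the 18 across.
R2C2 = 20 − 17 = 3 completes the 20 across.

9 3 8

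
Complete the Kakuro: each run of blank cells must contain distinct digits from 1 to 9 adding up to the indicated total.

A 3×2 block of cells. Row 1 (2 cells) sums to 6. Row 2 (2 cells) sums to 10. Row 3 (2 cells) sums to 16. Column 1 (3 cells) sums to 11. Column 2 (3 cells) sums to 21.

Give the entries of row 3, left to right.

16 in 2 cells must be {7,9}.
The 16 across and the 11 down share only 7, so (3,1) = 7.
(3,2) = 16 − 7 = 9 completes the 16 across.
Given what's placed, (1,1) must be 1 to fit the 6 across and 11 down.
(1,2) = 6 − 1 = 5 completes the 6 across.
(2,1) = 11 − 8 = 3 completes the 11 down.
(2,2) = 10 − 3 = 7 completes the 10 across.

7 9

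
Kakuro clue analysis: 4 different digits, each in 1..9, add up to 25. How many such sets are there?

6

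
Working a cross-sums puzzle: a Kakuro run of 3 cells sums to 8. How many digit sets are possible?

2

3 distinct digits from 1–9 sum between 6 and 24.
Enumerating: {1,2,5}, {1,3,4}.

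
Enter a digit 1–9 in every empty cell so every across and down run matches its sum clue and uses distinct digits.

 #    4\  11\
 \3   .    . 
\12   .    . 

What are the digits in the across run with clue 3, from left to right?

1, 2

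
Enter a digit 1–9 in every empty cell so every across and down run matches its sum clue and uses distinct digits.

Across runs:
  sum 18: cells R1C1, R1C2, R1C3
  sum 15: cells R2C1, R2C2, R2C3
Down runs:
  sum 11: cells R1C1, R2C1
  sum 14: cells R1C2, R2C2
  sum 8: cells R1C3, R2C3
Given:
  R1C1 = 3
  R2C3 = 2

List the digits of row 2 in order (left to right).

R1C3 = 8 − 2 = 6 completes the 8 down.
R2C1 = 11 − 3 = 8 completes the 11 down.
R2C2 = 15 − 10 = 5 completes the 15 across.
R1C2 = 18 − 9 = 9 completes the 18 across.

8 5 2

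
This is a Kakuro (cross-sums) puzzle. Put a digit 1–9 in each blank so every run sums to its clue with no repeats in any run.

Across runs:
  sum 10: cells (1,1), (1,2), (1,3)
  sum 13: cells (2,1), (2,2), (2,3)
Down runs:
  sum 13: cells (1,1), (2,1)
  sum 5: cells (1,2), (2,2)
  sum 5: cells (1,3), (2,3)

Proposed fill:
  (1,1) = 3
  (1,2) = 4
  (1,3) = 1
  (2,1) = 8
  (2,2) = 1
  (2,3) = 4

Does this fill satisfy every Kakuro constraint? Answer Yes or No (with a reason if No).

No — the across run (1,1)–(1,3) sums to 8, not 10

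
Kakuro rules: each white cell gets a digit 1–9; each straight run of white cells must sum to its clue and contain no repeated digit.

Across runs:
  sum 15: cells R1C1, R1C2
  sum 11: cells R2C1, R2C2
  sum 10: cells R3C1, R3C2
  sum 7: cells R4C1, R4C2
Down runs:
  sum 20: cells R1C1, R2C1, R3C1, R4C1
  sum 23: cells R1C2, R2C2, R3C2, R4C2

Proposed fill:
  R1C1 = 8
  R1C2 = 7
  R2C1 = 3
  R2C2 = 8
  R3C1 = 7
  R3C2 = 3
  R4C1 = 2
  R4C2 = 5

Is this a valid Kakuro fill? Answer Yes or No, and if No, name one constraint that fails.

Across: 8+7=15; 3+8=11; 7+3=10; 2+5=7. Down: 8+3+7+2=20; 7+8+3+5=23. No digit repeats within any run.

Yes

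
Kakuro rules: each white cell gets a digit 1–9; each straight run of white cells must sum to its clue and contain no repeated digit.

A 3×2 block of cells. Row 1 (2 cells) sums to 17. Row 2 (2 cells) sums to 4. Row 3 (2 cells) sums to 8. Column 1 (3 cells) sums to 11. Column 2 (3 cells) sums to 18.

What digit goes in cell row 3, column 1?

17 in 2 cells must be {8,9}; 4 in 2 cells must be {1,3}.
The 17 across and the 11 down share only 8, so (1,1) = 8.
(1,2) = 17 − 8 = 9 completes the 17 across.
Given what's placed, (2,1) must be 1 to fit the 4 across and 11 down.
(2,2) = 4 − 1 = 3 completes the 4 across.
(3,1) = 11 − 9 = 2 completes the 11 down.
(3,2) = 8 − 2 = 6 completes the 8 across.

2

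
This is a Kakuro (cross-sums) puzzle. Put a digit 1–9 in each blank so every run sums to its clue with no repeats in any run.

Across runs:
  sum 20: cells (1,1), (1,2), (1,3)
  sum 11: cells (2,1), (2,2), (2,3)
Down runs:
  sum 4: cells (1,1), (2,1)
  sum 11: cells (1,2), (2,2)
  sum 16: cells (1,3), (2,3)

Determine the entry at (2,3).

4 in 2 cells must be {1,3}; 16 in 2 cells must be {7,9}.
The 20 across and the 4 down share only 3, so (1,1) = 3.
Given what's placed, (1,3) must be 9 to fit the 20 across and 16 down.
(2,1) = 4 − 3 = 1 completes the 4 down.
(2,3) = 16 − 9 = 7 completes the 16 down.
(1,2) = 20 − 12 = 8 completes the 20 across.
(2,2) = 11 − 8 = 3 completes the 11 across.

7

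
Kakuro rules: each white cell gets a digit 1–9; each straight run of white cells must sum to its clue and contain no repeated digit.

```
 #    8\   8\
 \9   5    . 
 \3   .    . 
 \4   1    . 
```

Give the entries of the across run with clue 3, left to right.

3 in 2 cells must be {1,2}; 4 in 2 cells must be {1,3}.
R1C2 = 9 − 5 = 4 completes the 9 across.
R2C1 = 8 − 6 = 2 completes the 8 down.
R2C2 = 3 − 2 = 1 completes the 3 across.
R3C2 = 4 − 1 = 3 completes the 4 across.

2, 1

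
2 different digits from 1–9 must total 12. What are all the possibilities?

2 distinct digits from 1–9 sum between 3 and 17.

{3,9}; {4,8}; {5,7}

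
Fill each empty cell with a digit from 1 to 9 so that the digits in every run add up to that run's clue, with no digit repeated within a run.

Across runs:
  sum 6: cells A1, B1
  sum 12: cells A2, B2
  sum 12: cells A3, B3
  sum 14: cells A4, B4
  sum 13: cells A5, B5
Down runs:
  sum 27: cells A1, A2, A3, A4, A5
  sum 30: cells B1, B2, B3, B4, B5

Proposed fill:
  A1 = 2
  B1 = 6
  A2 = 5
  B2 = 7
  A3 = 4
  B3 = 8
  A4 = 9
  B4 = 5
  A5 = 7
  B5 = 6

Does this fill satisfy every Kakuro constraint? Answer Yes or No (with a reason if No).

No — the across run A1–B1 sums to 8, not 6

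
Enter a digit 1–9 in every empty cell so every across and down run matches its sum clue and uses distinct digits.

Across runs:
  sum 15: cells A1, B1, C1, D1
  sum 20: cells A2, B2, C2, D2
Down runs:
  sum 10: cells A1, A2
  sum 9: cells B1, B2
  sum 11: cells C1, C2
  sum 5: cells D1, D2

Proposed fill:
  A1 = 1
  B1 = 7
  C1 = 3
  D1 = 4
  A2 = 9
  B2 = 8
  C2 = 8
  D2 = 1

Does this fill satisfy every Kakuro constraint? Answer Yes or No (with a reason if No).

No — the across run A2–D2 sums to 26, not 20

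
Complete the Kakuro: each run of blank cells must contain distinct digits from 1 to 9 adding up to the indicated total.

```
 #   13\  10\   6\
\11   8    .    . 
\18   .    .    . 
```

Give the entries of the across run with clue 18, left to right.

R2C1 = 13 − 8 = 5 completes the 13 down.
R2C3 = 4: the only remaining digit allowed by both the 18 across and the 6 down.
R1C3 = 6 − 4 = 2 completes the 6 down.
R2C2 = 18 − 9 = 9 completes the 18 across.
R1C2 = 11 − 10 = 1 completes the 11 across.

5, 9, 4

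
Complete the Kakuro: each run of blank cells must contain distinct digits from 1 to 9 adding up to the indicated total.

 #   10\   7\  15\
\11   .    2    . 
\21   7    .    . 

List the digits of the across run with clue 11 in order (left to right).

3 2 6

R1C1 = 10 − 7 = 3 completes the 10 down.
R1C3 = 11 − 5 = 6 completes the 11 across.
R2C2 = 7 − 2 = 5 completes the 7 down.
R2C3 = 21 − 12 = 9 completes the 21 across.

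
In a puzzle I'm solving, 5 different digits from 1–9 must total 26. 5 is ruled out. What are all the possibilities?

{1,2,6,8,9}; {1,3,6,7,9}; {1,4,6,7,8}; {2,3,4,8,9}; {2,3,6,7,8}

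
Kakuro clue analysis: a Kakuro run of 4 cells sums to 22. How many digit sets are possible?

4 distinct digits from 1–9 sum between 10 and 30.

11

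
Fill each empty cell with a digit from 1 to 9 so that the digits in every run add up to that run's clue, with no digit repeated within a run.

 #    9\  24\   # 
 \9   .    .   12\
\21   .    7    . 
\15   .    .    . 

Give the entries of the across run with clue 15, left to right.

24 in 3 cells must be {7,8,9}.
Given what's placed, R1C2 must be 8 to fit the 9 across and 24 down.
R3C2 = 24 − 15 = 9 completes the 24 down.
R1C1 = 9 − 8 = 1 completes the 9 across.
Nothing is forced directly, so branch on R3C1, whose candidates are 2 or 5. If R3C1 = 5: then R2C1 would have to be in {5,6,8,9} for the 21 across but in {3} for the 9 down — contradiction. So R3C1 = 2.
R2C1 = 9 − 3 = 6 completes the 9 down.
R2C3 = 21 − 13 = 8 completes the 21 across.
R3C3 = 15 − 11 = 4 completes the 15 across.

2, 9, 4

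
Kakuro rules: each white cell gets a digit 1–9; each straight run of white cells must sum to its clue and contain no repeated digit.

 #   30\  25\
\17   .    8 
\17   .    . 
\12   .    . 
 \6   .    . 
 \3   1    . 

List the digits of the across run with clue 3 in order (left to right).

1 2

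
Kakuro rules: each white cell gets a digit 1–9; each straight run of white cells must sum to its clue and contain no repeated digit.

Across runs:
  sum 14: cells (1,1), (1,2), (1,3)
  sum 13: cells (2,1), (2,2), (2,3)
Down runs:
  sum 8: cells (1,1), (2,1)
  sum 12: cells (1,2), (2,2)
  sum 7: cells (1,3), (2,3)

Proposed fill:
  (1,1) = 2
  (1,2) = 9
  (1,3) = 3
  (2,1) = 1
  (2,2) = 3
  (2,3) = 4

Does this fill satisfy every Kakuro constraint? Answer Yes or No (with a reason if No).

No — the down run (1,1)–(2,1) sums to 3, not 8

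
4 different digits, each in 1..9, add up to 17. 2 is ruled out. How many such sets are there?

4

4 distinct digits from 1–9 sum between 10 and 30.
Dropping sets that contain 2.
Enumerating: {1,3,4,9}, {1,3,5,8}, {1,3,6,7}, {1,4,5,7}.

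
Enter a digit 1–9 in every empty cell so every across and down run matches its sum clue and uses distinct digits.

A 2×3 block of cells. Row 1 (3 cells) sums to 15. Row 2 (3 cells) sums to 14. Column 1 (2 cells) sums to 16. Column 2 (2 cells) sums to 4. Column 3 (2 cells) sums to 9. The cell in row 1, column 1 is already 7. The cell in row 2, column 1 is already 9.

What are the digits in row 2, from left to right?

16 in 2 cells must be {7,9}; 4 in 2 cells must be {1,3}.
Given what's placed, (1,2) must be 3 to fit the 15 across and 4 down.
(1,3) = 15 − 10 = 5 completes the 15 across.
(2,2) = 4 − 3 = 1 completes the 4 down.
(2,3) = 14 − 10 = 4 completes the 14 across.

9 1 4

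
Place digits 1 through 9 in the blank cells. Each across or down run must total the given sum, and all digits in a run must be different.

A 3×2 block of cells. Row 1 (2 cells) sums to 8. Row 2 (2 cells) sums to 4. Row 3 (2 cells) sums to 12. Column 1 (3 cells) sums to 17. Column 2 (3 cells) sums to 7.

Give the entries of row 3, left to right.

8 4

4 in 2 cells must be {1,3}; 7 in 3 cells must be {1,2,4}.
The 4 across and the 7 down share only 1, so (2,2) = 1.
Given what's placed, (3,2) must be 4 to fit the 12 across and 7 down.
(1,2) = 7 − 5 = 2 completes the 7 down.
(2,1) = 4 − 1 = 3 completes the 4 across.
(3,1) = 12 − 4 = 8 completes the 12 across.
(1,1) = 8 − 2 = 6 completes the 8 across.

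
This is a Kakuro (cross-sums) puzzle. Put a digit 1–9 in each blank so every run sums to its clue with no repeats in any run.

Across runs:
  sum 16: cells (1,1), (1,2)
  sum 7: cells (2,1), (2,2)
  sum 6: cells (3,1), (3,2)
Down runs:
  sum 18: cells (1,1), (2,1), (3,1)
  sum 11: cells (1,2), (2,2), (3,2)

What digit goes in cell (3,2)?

1

16 in 2 cells must be {7,9}.
The 16 across and the 11 down share only 7, so (1,2) = 7.
Given what's placed, (3,2) must be 1 to fit the 6 across and 11 down.
(1,1) = 16 − 7 = 9 completes the 16 across.
(2,2) = 11 − 8 = 3 completes the 11 down.
(3,1) = 6 − 1 = 5 completes the 6 across.
(2,1) = 7 − 3 = 4 completes the 7 across.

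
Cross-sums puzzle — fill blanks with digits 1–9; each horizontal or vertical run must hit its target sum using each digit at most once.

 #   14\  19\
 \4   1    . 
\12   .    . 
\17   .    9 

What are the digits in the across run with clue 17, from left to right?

4 in 2 cells must be {1,3}; 17 in 2 cells must be {8,9}.
R1C2 = 4 − 1 = 3 completes the 4 across.
R2C2 = 19 − 12 = 7 completes the 19 down.
R3C1 = 17 − 9 = 8 completes the 17 across.
R2C1 = 12 − 7 = 5 completes the 12 across.

8, 9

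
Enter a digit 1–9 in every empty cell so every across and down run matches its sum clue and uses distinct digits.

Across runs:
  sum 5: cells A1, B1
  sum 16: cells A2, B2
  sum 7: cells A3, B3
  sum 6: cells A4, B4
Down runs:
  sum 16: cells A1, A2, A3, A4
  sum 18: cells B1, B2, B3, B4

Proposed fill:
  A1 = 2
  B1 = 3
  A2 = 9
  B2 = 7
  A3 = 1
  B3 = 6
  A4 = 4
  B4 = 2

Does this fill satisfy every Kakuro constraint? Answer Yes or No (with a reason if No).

Across: 2+3=5; 9+7=16; 1+6=7; 4+2=6. Down: 2+9+1+4=16; 3+7+6+2=18. No digit repeats within any run.

Yes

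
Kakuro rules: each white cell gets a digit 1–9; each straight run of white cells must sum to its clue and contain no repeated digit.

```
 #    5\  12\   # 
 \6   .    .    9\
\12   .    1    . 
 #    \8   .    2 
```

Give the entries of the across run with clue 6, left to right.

1 5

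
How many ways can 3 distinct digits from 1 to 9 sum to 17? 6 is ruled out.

3 distinct digits from 1–9 sum between 6 and 24.
Dropping sets that contain 6.
Enumerating: {1,7,9}, {2,7,8}, {3,5,9}, {4,5,8}.

4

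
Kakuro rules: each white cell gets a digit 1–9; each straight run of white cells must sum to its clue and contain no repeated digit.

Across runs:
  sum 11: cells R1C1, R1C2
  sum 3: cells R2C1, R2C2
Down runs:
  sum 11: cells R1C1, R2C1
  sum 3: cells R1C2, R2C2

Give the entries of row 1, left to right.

9, 2

3 in 2 cells must be {1,2}.
The 11 across and the 3 down share only 2, so R1C2 = 2.
The 3 across and the 11 down share only 2, so R2C1 = 2.
R2C2 = 3 − 2 = 1 completes the 3 across.
R1C1 = 11 − 2 = 9 completes the 11 across.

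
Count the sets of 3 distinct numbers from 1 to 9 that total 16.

8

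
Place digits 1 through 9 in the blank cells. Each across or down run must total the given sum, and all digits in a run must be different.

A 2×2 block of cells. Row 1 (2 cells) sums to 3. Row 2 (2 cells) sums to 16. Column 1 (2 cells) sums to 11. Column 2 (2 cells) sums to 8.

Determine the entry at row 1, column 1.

2

3 in 2 cells must be {1,2}; 16 in 2 cells must be {7,9}.
The 3 across and the 11 down share only 2, so (1,1) = 2.
(1,2) = 3 − 2 = 1 completes the 3 across.
(2,1) = 11 − 2 = 9 completes the 11 down.
(2,2) = 16 − 9 = 7 completes the 16 across.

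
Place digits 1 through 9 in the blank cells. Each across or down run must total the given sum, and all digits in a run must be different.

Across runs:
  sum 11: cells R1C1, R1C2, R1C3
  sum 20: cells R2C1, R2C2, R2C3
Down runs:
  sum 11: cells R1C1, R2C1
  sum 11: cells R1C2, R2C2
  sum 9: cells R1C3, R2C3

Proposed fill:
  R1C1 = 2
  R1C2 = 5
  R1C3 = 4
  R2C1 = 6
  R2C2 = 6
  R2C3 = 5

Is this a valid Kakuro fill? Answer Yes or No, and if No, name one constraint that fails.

No — the across run R2C1–R2C3 sums to 17, not 20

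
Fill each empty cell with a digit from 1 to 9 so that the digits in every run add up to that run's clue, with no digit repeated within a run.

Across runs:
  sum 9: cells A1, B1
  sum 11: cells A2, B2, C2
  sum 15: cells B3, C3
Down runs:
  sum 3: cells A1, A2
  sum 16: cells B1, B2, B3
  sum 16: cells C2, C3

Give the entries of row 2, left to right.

3 in 2 cells must be {1,2}; 16 in 2 cells must be {7,9}.
The 11 across and the 16 down share only 7, so C2 = 7.
C3 = 16 − 7 = 9 completes the 16 down.
A2 = 1: the only remaining digit allowed by both the 11 across and the 3 down.
B2 = 11 − 8 = 3 completes the 11 across.
B3 = 15 − 9 = 6 completes the 15 across.
A1 = 3 − 1 = 2 completes the 3 down.
B1 = 9 − 2 = 7 completes the 9 across.

1, 3, 7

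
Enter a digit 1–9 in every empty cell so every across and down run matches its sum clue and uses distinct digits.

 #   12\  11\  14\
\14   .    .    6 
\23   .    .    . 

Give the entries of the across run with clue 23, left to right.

23 in 3 cells must be {6,8,9}.
R2C3 = 14 − 6 = 8 completes the 14 down.
Given what's placed, R2C1 must be 9 to fit the 23 across and 12 down.
R2C2 = 23 − 17 = 6 completes the 23 across.
R1C1 = 12 − 9 = 3 completes the 12 down.
R1C2 = 14 − 9 = 5 completes the 14 across.

9, 6, 8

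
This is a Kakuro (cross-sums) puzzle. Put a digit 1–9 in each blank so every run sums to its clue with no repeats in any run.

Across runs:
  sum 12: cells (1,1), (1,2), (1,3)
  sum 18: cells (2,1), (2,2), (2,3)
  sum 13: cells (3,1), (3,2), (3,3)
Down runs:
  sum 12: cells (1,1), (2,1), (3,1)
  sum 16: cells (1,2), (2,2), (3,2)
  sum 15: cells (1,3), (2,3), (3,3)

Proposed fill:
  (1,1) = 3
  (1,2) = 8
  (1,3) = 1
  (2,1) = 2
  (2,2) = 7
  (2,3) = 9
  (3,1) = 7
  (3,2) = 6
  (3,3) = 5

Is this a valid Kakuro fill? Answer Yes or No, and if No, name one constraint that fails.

No — the across run (3,1)–(3,3) sums to 18, not 13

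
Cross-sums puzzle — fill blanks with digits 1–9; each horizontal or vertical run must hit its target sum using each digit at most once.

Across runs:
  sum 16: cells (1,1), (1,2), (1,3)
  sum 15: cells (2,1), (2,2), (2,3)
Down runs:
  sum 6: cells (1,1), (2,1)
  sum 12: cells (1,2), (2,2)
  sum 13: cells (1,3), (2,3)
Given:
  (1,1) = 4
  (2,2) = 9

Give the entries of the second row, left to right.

(1,2) = 12 − 9 = 3 completes the 12 down.
(1,3) = 16 − 7 = 9 completes the 16 across.
(2,1) = 6 − 4 = 2 completes the 6 down.
(2,3) = 15 − 11 = 4 completes the 15 across.

2 9 4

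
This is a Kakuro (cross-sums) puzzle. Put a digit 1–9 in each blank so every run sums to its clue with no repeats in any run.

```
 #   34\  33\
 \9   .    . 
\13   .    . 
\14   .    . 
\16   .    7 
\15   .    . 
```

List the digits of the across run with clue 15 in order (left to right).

7, 8

16 in 2 cells must be {7,9}; 34 in 5 cells must be {4,6,7,8,9}.
R4C1 = 16 − 7 = 9 completes the 16 across.
Nothing is forced directly, so branch on R5C2, whose candidates are 6 or 8 or 9. If R5C2 = 6: then R5C1 would have to be in {9} for the 15 across but in {4,6,7,8} for the 34 down — contradiction. If R5C2 = 9: that forces R5C1 = 6, R3C1 = 8, R3C2 = 6, R2C2 = 8, R1C2 = 3, after which R2C1 would have to be in {5} for the 13 across but in {4,7} for the 34 down — contradiction. So R5C2 = 8.
R5C1 = 15 − 8 = 7 completes the 15 across.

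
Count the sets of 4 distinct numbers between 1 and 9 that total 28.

2

4 distinct digits from 1–9 sum between 10 and 30.
Enumerating: {4,7,8,9}, {5,6,8,9}.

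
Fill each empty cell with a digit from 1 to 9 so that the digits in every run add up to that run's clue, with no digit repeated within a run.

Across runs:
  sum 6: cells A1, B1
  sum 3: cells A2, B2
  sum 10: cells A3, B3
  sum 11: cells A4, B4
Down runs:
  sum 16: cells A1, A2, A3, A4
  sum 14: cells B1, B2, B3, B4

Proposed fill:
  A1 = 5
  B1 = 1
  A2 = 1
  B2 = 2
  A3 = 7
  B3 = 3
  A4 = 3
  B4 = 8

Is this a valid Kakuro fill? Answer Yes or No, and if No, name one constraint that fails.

Across: 5+1=6; 1+2=3; 7+3=10; 3+8=11. Down: 5+1+7+3=16; 1+2+3+8=14. No digit repeats within any run.

Yes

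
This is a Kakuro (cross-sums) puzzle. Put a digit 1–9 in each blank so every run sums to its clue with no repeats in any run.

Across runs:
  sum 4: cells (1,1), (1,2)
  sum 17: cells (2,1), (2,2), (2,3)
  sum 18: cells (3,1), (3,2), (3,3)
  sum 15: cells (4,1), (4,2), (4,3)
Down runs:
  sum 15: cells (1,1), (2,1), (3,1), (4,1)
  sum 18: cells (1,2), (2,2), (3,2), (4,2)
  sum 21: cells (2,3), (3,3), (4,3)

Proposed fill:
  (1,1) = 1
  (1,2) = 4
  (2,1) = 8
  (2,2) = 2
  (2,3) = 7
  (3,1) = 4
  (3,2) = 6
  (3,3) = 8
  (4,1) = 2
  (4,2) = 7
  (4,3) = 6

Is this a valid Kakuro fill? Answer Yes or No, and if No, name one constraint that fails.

No — the across run (1,1)–(1,2) sums to 5, not 4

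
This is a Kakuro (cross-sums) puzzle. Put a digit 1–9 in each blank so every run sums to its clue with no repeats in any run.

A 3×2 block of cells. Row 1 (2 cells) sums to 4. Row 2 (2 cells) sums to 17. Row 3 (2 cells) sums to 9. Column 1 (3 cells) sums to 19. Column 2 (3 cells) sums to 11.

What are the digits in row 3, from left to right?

4 in 2 cells must be {1,3}; 17 in 2 cells must be {8,9}.
The 4 across and the 19 down share only 3, so (1,1) = 3.
(1,2) = 4 − 3 = 1 completes the 4 across.
Given what's placed, (2,1) must be 9 to fit the 17 across and 19 down.
(2,2) = 17 − 9 = 8 completes the 17 across.
(3,1) = 19 − 12 = 7 completes the 19 down.
(3,2) = 9 − 7 = 2 completes the 9 across.

7, 2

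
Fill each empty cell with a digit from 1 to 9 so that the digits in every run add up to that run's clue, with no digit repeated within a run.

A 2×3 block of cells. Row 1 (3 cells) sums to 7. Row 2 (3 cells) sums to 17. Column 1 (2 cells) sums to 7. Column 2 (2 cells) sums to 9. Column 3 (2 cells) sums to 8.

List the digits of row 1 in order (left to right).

7 in 3 cells must be {1,2,4}.
Nothing is forced directly, so branch on (1,1), whose candidates are 1 or 2 or 4. If (1,1) = 1: that forces (1,3) = 2, (2,1) = 6, after which (2,3) would have to be in {2,3,4,7,8,9} for the 17 across but in {6} for the 8 down — contradiction. If (1,1) = 2: that forces (1,3) = 1, (2,1) = 5, after which (2,3) would have to be in {3,4,8,9} for the 17 across but in {7} for the 8 down — contradiction. So (1,1) = 4.
(2,1) = 7 − 4 = 3 completes the 7 down.
Nothing is forced directly, so branch on (2,3), whose candidates are 5 or 6. If (2,3) = 5: then (1,3) would have to be in {1,2} for the 7 across but in {3} for the 8 down — contradiction. So (2,3) = 6.
(1,3) = 8 − 6 = 2 completes the 8 down.
(2,2) = 17 − 9 = 8 completes the 17 across.
(1,2) = 7 − 6 = 1 completes the 7 across.

4, 1, 2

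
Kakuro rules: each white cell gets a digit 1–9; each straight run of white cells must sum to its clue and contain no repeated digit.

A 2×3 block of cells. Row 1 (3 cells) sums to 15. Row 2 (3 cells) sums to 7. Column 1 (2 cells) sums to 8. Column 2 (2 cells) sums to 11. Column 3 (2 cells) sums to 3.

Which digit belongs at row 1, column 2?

7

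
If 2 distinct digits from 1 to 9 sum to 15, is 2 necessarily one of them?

No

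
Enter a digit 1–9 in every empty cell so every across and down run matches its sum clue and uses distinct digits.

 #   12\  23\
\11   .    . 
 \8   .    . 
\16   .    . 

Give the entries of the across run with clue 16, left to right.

7 9

16 in 2 cells must be {7,9}; 23 in 3 cells must be {6,8,9}.
The 8 across and the 23 down share only 6, so R2C2 = 6.
Given what's placed, R3C2 must be 9 to fit the 16 across and 23 down.
R1C2 = 23 − 15 = 8 completes the 23 down.
R2C1 = 8 − 6 = 2 completes the 8 across.
R3C1 = 16 − 9 = 7 completes the 16 across.
R1C1 = 11 − 8 = 3 completes the 11 across.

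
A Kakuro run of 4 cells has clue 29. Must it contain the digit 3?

No

The only way to make 29 from 4 distinct digits is {5,7,8,9}, which does not contain 3.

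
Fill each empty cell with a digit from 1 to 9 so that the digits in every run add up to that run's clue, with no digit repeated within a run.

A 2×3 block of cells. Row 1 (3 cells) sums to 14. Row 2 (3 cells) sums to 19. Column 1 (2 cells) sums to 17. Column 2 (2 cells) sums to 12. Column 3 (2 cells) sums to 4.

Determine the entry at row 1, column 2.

17 in 2 cells must be {8,9}; 4 in 2 cells must be {1,3}.
The 19 across and the 4 down share only 3, so (2,3) = 3.
(1,3) = 4 − 3 = 1 completes the 4 down.
Given what's placed, (2,1) must be 9 to fit the 19 across and 17 down.
(2,2) = 19 − 12 = 7 completes the 19 across.
(1,1) = 17 − 9 = 8 completes the 17 down.
(1,2) = 14 − 9 = 5 completes the 14 across.

5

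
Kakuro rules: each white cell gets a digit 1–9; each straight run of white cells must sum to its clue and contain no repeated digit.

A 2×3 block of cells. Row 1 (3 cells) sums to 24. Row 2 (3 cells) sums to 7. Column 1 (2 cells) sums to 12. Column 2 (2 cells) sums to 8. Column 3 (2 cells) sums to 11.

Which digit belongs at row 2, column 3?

24 in 3 cells must be {7,8,9}; 7 in 3 cells must be {1,2,4}.
The 24 across and the 8 down share only 7, so (1,2) = 7.
The 7 across and the 12 down share only 4, so (2,1) = 4.
(2,2) = 8 − 7 = 1 completes the 8 down.
(2,3) = 7 − 5 = 2 completes the 7 across.
(1,1) = 12 − 4 = 8 completes the 12 down.
(1,3) = 24 − 15 = 9 completes the 24 across.

2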